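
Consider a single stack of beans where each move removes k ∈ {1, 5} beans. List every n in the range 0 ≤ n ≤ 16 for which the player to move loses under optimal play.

0, 2, 4, 6, 8, 10, 12, 14, 16

Grundy values for subtraction set {1, 5}:
k:     0  1  2  3  4  5  6  7  8  9 10 11 12 13 14 15 16
g(k):  0  1  0  1  0  1  0  1  0  1  0  1  0  1  0  1  0
The P-positions (g = 0) in 0..16 are 0, 2, 4, 6, 8, 10, 12, 14, 16.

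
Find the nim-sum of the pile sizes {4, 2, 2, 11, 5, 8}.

2

Nim-sum: 4 ^ 2 ^ 2 ^ 11 ^ 5 ^ 8 = 2.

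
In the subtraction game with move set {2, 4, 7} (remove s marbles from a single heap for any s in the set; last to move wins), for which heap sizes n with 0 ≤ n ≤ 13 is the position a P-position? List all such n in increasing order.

Build the Grundy sequence with g(k) = mex{g(k−s) : s ∈ {2, 4, 7}, s ≤ k}:
g(0) = mex{} = 0
g(1) = mex{} = 0
g(2) = mex{0} = 1
g(3) = mex{0} = 1
g(4) = mex{0,1} = 2
g(5) = mex{0,1} = 2
g(6) = mex{1,2} = 0
g(7) = mex{0,1,2} = 3
g(8) = mex{0,2} = 1
g(9) = mex{1,2,3} = 0
g(10) = mex{0,1} = 2
g(11) = mex{0,2,3} = 1
g(12) = mex{1,2} = 0
g(13) = mex{0,1} = 2
The P-positions (g = 0) in 0..13 are 0, 1, 6, 9, 12.

0, 1, 6, 9, 12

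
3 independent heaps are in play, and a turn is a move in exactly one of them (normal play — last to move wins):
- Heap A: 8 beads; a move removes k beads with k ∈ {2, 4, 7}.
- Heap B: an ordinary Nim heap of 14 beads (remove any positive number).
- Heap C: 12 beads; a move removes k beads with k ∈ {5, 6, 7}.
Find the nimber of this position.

For heap A, compute g(0), g(1), … with moves {2, 4, 7}:
g(0) = mex{} = 0
g(1) = mex{} = 0
g(2) = mex{0} = 1
g(3) = mex{0} = 1
g(4) = mex{0,1} = 2
g(5) = mex{0,1} = 2
g(6) = mex{1,2} = 0
g(7) = mex{0,1,2} = 3
g(8) = mex{0,2} = 1
So g(8) = 1.
Heap B is a plain Nim heap of size 14, so its Grundy value is 14.
For heap C, compute g(0), g(1), … with moves {5, 6, 7}:
k:     0  1  2  3  4  5  6  7  8  9 10 11 12
g(k):  0  0  0  0  0  1  1  1  1  1  2  2  0
So g(12) = 0.
The value of a disjunctive sum is the nim-sum of the parts.
Combined value = 1 XOR 14 XOR 0 = 15.

15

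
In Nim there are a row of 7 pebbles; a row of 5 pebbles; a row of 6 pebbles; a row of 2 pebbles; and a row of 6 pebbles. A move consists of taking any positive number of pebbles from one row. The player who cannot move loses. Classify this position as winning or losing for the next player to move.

Losing position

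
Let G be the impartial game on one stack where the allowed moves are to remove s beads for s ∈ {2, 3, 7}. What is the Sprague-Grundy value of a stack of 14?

2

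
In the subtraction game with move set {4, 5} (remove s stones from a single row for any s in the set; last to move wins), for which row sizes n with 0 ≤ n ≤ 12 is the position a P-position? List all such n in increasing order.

0, 1, 2, 3, 9, 10, 11, 12

Build the Grundy sequence with g(k) = mex{g(k−s) : s ∈ {4, 5}, s ≤ k}:
g(0) = mex{} = 0
g(1) = mex{} = 0
g(2) = mex{} = 0
g(3) = mex{} = 0
g(4) = mex{0} = 1
g(5) = mex{0} = 1
g(6) = mex{0} = 1
g(7) = mex{0} = 1
g(8) = mex{0,1} = 2
g(9) = mex{1} = 0
g(10) = mex{1} = 0
g(11) = mex{1} = 0
g(12) = mex{1,2} = 0
The P-positions (g = 0) in 0..12 are 0, 1, 2, 3, 9, 10, 11, 12.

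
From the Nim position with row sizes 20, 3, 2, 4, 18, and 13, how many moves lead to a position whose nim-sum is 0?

1

Compute the nim-sum pairwise:
20 ⊕ 3 = 23
23 ⊕ 2 = 21
21 ⊕ 4 = 17
17 ⊕ 18 = 3
3 ⊕ 13 = 14
The overall nim-sum is X = 14. A row of size p has a winning move iff p XOR X < p (reduce it to p XOR X).
  20: 20 XOR 14 = 26 ≥ 20 — no move.
  3: 3 XOR 14 = 13 ≥ 3 — no move.
  2: 2 XOR 14 = 12 ≥ 2 — no move.
  4: 4 XOR 14 = 10 ≥ 4 — no move.
  18: 18 XOR 14 = 28 ≥ 18 — no move.
  13: 13 XOR 14 = 3 < 13 — winning move (to 3).
That gives 1 winning move.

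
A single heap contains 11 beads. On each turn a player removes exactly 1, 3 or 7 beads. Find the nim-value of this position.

1

Grundy values for subtraction set {1, 3, 7}:
g(0) = mex{} = 0
g(1) = mex{0} = 1
g(2) = mex{1} = 0
g(3) = mex{0} = 1
g(4) = mex{1} = 0
g(5) = mex{0} = 1
g(6) = mex{1} = 0
g(7) = mex{0} = 1
g(8) = mex{1} = 0
g(9) = mex{0} = 1
g(10) = mex{1} = 0
g(11) = mex{0} = 1
So g(11) = 1.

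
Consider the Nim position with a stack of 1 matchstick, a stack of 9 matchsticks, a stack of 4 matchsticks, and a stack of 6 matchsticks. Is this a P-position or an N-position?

N-position

Bitwise XOR of the heap sizes:
  0001  (1)
  1001  (9)
  0100  (4)
  0110  (6)
  ----
  1010  (10)
The nim-sum is 10 ≠ 0, so this is an N-position: the player to move can win.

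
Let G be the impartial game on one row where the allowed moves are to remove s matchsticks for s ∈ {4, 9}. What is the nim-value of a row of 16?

Grundy values for subtraction set {4, 9}:
k:     0  1  2  3  4  5  6  7  8  9 10 11 12 13 14 15 16
g(k):  0  0  0  0  1  1  1  1  0  2  2  2  1  0  0  0  0
So g(16) = 0.

0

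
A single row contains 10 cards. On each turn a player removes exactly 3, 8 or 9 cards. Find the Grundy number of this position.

1

Build the Grundy sequence with g(k) = mex{g(k−s) : s ∈ {3, 8, 9}, s ≤ k}:
g(0) = mex{} = 0
g(1) = mex{} = 0
g(2) = mex{} = 0
g(3) = mex{0} = 1
g(4) = mex{0} = 1
g(5) = mex{0} = 1
g(6) = mex{1} = 0
g(7) = mex{1} = 0
g(8) = mex{0,1} = 2
g(9) = mex{0} = 1
g(10) = mex{0} = 1
So g(10) = 1.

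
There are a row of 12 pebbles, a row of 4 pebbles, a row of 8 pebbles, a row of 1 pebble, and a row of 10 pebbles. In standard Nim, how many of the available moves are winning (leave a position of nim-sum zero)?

3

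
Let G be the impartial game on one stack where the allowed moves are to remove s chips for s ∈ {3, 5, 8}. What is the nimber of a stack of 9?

3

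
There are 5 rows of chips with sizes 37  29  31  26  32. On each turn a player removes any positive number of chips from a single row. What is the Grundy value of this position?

29

Nim-sum: 37 ^ 29 ^ 31 ^ 26 ^ 32 = 29.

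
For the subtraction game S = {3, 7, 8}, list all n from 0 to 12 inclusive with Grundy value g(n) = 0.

0, 1, 2, 6, 11, 12

Compute g(0), g(1), … for moves {3, 7, 8}:
k:     0  1  2  3  4  5  6  7  8  9 10 11 12
g(k):  0  0  0  1  1  1  0  2  2  1  3  0  0
The P-positions (g = 0) in 0..12 are 0, 1, 2, 6, 11, 12.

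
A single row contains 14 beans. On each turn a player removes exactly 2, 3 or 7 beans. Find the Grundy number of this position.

2

Compute g(0), g(1), … for moves {2, 3, 7}:
g(0) = mex{} = 0
g(1) = mex{} = 0
g(2) = mex{0} = 1
g(3) = mex{0} = 1
g(4) = mex{0,1} = 2
g(5) = mex{1} = 0
g(6) = mex{1,2} = 0
g(7) = mex{0,2} = 1
g(8) = mex{0} = 1
g(9) = mex{0,1} = 2
g(10) = mex{1} = 0
g(11) = mex{1,2} = 0
g(12) = mex{0,2} = 1
g(13) = mex{0} = 1
g(14) = mex{0,1} = 2
So g(14) = 2.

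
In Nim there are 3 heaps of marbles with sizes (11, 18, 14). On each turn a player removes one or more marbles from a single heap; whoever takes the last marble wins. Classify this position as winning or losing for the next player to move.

Nim-sum: 11 ^ 18 ^ 14 = 23.
The nim-sum is 23 ≠ 0, so this is an N-position: the player to move can win.

Winning position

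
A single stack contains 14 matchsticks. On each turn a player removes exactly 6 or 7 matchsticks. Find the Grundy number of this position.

0

Grundy values for subtraction set {6, 7}:
k:     0  1  2  3  4  5  6  7  8  9 10 11 12 13 14
g(k):  0  0  0  0  0  0  1  1  1  1  1  1  2  0  0
So g(14) = 0.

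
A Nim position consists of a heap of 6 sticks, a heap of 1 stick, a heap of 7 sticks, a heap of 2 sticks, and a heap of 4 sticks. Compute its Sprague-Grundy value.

Bitwise XOR of the heap sizes:
  110  (6)
  001  (1)
  111  (7)
  010  (2)
  100  (4)
  ---
  110  (6)

6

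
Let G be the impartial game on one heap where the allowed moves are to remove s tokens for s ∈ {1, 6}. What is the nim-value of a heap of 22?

Build the Grundy sequence with g(k) = mex{g(k−s) : s ∈ {1, 6}, s ≤ k}:
k:     0  1  2  3  4  5  6  7  8  9 10 11 12 13 14 15 16 17 18 19 20 21 22
g(k):  0  1  0  1  0  1  2  0  1  0  1  0  1  2  0  1  0  1  0  1  2  0  1
So g(22) = 1.

1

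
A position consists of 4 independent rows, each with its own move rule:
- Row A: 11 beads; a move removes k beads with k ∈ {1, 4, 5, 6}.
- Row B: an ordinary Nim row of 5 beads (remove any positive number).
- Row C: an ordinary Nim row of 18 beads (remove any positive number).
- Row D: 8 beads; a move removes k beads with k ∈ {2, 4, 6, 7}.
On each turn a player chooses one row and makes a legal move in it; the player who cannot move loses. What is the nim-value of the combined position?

Build the Grundy sequence for row A with g(k) = mex{g(k−s) : s ∈ {1, 4, 5, 6}, s ≤ k}:
g(0) = mex{} = 0
g(1) = mex{0} = 1
g(2) = mex{1} = 0
g(3) = mex{0} = 1
g(4) = mex{0,1} = 2
g(5) = mex{0,1,2} = 3
g(6) = mex{0,1,3} = 2
g(7) = mex{0,1,2} = 3
g(8) = mex{0,1,2,3} = 4
g(9) = mex{1,2,3,4} = 0
g(10) = mex{0,2,3} = 1
g(11) = mex{1,2,3} = 0
So g(11) = 0.
Row B is a plain Nim row of size 5, so its Grundy value is 5.
Row C is a plain Nim row of size 18, so its Grundy value is 18.
Build the Grundy sequence for row D with g(k) = mex{g(k−s) : s ∈ {2, 4, 6, 7}, s ≤ k}:
g(0) = mex{} = 0
g(1) = mex{} = 0
g(2) = mex{0} = 1
g(3) = mex{0} = 1
g(4) = mex{0,1} = 2
g(5) = mex{0,1} = 2
g(6) = mex{0,1,2} = 3
g(7) = mex{0,1,2} = 3
g(8) = mex{0,1,2,3} = 4
So g(8) = 4.
The value of a disjunctive sum is the nim-sum of the parts.
Combined value = 0 XOR 5 XOR 18 XOR 4 = 19.

19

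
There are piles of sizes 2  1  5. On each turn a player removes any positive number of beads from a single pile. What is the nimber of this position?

6

Compute the nim-sum pairwise:
2 XOR 1 = 3
3 XOR 5 = 6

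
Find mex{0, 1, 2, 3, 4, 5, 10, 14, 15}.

6

The values 0, 1, 2, 3, 4, 5 are all present; 6 is the first non-negative integer missing from the set.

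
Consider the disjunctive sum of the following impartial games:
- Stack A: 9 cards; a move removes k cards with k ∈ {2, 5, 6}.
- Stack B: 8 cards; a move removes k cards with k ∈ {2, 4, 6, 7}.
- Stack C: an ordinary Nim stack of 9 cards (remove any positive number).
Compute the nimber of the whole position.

Build the Grundy sequence for stack A with g(k) = mex{g(k−s) : s ∈ {2, 5, 6}, s ≤ k}:
g(0) = mex{} = 0
g(1) = mex{} = 0
g(2) = mex{0} = 1
g(3) = mex{0} = 1
g(4) = mex{1} = 0
g(5) = mex{0,1} = 2
g(6) = mex{0} = 1
g(7) = mex{0,1,2} = 3
g(8) = mex{1} = 0
g(9) = mex{0,1,3} = 2
So g(9) = 2.
For stack B, compute g(0), g(1), … with moves {2, 4, 6, 7}:
g(0) = mex{} = 0
g(1) = mex{} = 0
g(2) = mex{0} = 1
g(3) = mex{0} = 1
g(4) = mex{0,1} = 2
g(5) = mex{0,1} = 2
g(6) = mex{0,1,2} = 3
g(7) = mex{0,1,2} = 3
g(8) = mex{0,1,2,3} = 4
So g(8) = 4.
Stack C is a plain Nim stack of size 9, so its Grundy value is 9.
The value of a disjunctive sum is the nim-sum of the parts.
Combined value = 2 XOR 4 XOR 9 = 15.

15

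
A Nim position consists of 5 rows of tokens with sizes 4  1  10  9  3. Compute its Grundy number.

In binary:
  0100  (4)
  0001  (1)
  1010  (10)
  1001  (9)
  0011  (3)
  ----
  0101  (5)

5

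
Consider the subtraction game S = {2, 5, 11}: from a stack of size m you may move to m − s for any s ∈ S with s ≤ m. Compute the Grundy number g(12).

2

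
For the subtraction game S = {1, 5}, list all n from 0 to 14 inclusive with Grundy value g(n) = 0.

0, 2, 4, 6, 8, 10, 12, 14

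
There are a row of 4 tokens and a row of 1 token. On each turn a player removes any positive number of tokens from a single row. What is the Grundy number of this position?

5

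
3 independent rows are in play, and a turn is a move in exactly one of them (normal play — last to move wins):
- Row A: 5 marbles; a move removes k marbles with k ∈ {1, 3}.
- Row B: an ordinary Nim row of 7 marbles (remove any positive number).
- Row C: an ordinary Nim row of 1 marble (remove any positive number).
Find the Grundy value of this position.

For row A, compute g(0), g(1), … with moves {1, 3}:
k:     0  1  2  3  4  5
g(k):  0  1  0  1  0  1
So g(5) = 1.
Row B is a plain Nim row of size 7, so its Grundy value is 7.
Row C is a plain Nim row of size 1, so its Grundy value is 1.
By the Sprague-Grundy theorem, the Grundy value of a sum of independent games is the XOR of the component values.
Combined value = 1 XOR 7 XOR 1 = 7.

7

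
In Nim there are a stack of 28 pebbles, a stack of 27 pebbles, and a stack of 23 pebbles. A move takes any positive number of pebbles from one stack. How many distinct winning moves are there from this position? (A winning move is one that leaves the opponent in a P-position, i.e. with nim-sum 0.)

3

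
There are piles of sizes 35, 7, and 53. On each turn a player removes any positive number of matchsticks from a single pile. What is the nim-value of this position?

17

Nim-sum: 35 XOR 7 XOR 53 = 17.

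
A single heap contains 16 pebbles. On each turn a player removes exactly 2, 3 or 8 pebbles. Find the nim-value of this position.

0

Build the Grundy sequence with g(k) = mex{g(k−s) : s ∈ {2, 3, 8}, s ≤ k}:
k:     0  1  2  3  4  5  6  7  8  9 10 11 12 13 14 15 16
g(k):  0  0  1  1  2  0  0  1  1  2  0  0  1  1  2  0  0
So g(16) = 0.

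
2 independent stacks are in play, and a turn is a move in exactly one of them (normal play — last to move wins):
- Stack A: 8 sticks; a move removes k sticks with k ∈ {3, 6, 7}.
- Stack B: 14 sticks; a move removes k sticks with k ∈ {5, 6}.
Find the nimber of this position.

2

For stack A, compute g(0), g(1), … with moves {3, 6, 7}:
g(0) = mex{} = 0
g(1) = mex{} = 0
g(2) = mex{} = 0
g(3) = mex{0} = 1
g(4) = mex{0} = 1
g(5) = mex{0} = 1
g(6) = mex{0,1} = 2
g(7) = mex{0,1} = 2
g(8) = mex{0,1} = 2
So g(8) = 2.
Build the Grundy sequence for stack B with g(k) = mex{g(k−s) : s ∈ {5, 6}, s ≤ k}:
g(0) = mex{} = 0
g(1) = mex{} = 0
g(2) = mex{} = 0
g(3) = mex{} = 0
g(4) = mex{} = 0
g(5) = mex{0} = 1
g(6) = mex{0} = 1
g(7) = mex{0} = 1
g(8) = mex{0} = 1
g(9) = mex{0} = 1
g(10) = mex{0,1} = 2
g(11) = mex{1} = 0
g(12) = mex{1} = 0
g(13) = mex{1} = 0
g(14) = mex{1} = 0
So g(14) = 0.
By the Sprague-Grundy theorem, the Grundy value of a sum of independent games is the XOR of the component values.
Combined value = 2 ⊕ 0 = 2.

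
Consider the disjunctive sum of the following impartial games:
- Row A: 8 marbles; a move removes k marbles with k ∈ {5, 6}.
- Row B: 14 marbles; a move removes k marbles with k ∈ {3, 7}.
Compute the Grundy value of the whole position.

0

Grundy values for row A (subtraction set {5, 6}):
k:     0  1  2  3  4  5  6  7  8
g(k):  0  0  0  0  0  1  1  1  1
So g(8) = 1.
For row B, compute g(0), g(1), … with moves {3, 7}:
k:     0  1  2  3  4  5  6  7  8  9 10 11 12 13 14
g(k):  0  0  0  1  1  1  0  2  2  1  0  0  0  1  1
So g(14) = 1.
The value of a disjunctive sum is the nim-sum of the parts.
Combined value = 1 XOR 1 = 0.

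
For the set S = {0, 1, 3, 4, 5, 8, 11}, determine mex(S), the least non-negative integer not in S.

2

The values 0, 1 are all present; 2 is the first non-negative integer missing from the set.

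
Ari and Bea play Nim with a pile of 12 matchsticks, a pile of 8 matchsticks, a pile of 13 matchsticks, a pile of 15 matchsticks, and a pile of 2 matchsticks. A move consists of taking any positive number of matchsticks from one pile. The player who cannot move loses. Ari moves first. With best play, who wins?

Ari wins

In binary:
  1100  (12)
  1000  (8)
  1101  (13)
  1111  (15)
  0010  (2)
  ----
  0100  (4)
The nim-sum is 4 ≠ 0, so this is an N-position: the player to move can win; Ari has a winning move.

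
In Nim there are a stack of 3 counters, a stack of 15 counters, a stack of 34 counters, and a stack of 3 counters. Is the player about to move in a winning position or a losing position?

In binary:
  000011  (3)
  001111  (15)
  100010  (34)
  000011  (3)
  ------
  101101  (45)
The nim-sum is 45 ≠ 0, so this is an N-position: the player to move can win.

Winning position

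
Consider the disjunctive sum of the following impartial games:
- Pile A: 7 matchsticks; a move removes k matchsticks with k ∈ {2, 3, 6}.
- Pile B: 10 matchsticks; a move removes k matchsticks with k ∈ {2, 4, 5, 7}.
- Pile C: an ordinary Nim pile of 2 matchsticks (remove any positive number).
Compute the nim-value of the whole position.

For pile A, compute g(0), g(1), … with moves {2, 3, 6}:
k:     0  1  2  3  4  5  6  7
g(k):  0  0  1  1  2  0  3  1
So g(7) = 1.
Build the Grundy sequence for pile B with g(k) = mex{g(k−s) : s ∈ {2, 4, 5, 7}, s ≤ k}:
g(0) = mex{} = 0
g(1) = mex{} = 0
g(2) = mex{0} = 1
g(3) = mex{0} = 1
g(4) = mex{0,1} = 2
g(5) = mex{0,1} = 2
g(6) = mex{0,1,2} = 3
g(7) = mex{0,1,2} = 3
g(8) = mex{0,1,2,3} = 4
g(9) = mex{1,2,3} = 0
g(10) = mex{1,2,3,4} = 0
So g(10) = 0.
Pile C is a plain Nim pile of size 2, so its Grundy value is 2.
By the Sprague-Grundy theorem, the Grundy value of a sum of independent games is the XOR of the component values.
Combined value = 1 ⊕ 0 ⊕ 2 = 3.

3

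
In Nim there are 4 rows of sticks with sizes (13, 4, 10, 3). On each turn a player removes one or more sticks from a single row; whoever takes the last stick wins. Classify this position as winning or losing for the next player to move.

Compute the nim-sum pairwise:
13 ⊕ 4 = 9
9 ⊕ 10 = 3
3 ⊕ 3 = 0
The nim-sum is 0, so this is a P-position: the player to move is in a losing position under optimal play.

Losing position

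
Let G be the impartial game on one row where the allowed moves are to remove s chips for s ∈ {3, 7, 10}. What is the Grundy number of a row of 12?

2

Grundy values for subtraction set {3, 7, 10}:
g(0) = mex{} = 0
g(1) = mex{} = 0
g(2) = mex{} = 0
g(3) = mex{0} = 1
g(4) = mex{0} = 1
g(5) = mex{0} = 1
g(6) = mex{1} = 0
g(7) = mex{0,1} = 2
g(8) = mex{0,1} = 2
g(9) = mex{0} = 1
g(10) = mex{0,1,2} = 3
g(11) = mex{0,1,2} = 3
g(12) = mex{0,1} = 2
So g(12) = 2.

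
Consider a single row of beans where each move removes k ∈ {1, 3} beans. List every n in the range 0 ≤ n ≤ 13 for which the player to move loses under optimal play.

0, 2, 4, 6, 8, 10, 12

Build the Grundy sequence with g(k) = mex{g(k−s) : s ∈ {1, 3}, s ≤ k}:
k:     0  1  2  3  4  5  6  7  8  9 10 11 12 13
g(k):  0  1  0  1  0  1  0  1  0  1  0  1  0  1
The P-positions (g = 0) in 0..13 are 0, 2, 4, 6, 8, 10, 12.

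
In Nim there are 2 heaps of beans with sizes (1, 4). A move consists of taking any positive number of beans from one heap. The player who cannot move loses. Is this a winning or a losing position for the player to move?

Winning position

In binary:
  001  (1)
  100  (4)
  ---
  101  (5)
The nim-sum is 5 ≠ 0, so this is an N-position: the player to move can win.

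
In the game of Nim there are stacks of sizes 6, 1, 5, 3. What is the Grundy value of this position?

1

Nim-sum: 6 XOR 1 XOR 5 XOR 3 = 1.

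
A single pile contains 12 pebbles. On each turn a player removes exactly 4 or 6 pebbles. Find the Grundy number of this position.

0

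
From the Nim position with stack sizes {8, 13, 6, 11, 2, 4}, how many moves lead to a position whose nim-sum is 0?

3

Compute the nim-sum pairwise:
8 XOR 13 = 5
5 XOR 6 = 3
3 XOR 11 = 8
8 XOR 2 = 10
10 XOR 4 = 14
The overall nim-sum is X = 14. A stack of size p has a winning move iff p XOR X < p (reduce it to p XOR X).
  8: 8 XOR 14 = 6 < 8 — winning move (to 6).
  13: 13 XOR 14 = 3 < 13 — winning move (to 3).
  6: 6 XOR 14 = 8 ≥ 6 — no move.
  11: 11 XOR 14 = 5 < 11 — winning move (to 5).
  2: 2 XOR 14 = 12 ≥ 2 — no move.
  4: 4 XOR 14 = 10 ≥ 4 — no move.
That gives 3 winning moves.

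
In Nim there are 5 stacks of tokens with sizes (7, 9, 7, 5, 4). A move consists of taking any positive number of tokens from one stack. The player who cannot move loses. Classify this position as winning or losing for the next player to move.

Bitwise XOR of the heap sizes:
  0111  (7)
  1001  (9)
  0111  (7)
  0101  (5)
  0100  (4)
  ----
  1000  (8)
The nim-sum is 8 ≠ 0, so this is an N-position: the player to move can win.

Winning position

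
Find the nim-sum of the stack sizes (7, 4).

Bitwise XOR of the heap sizes:
  111  (7)
  100  (4)
  ---
  011  (3)

3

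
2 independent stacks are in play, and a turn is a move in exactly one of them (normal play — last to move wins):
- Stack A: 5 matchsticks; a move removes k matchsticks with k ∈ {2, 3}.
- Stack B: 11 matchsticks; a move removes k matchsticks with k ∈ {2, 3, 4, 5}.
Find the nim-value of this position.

2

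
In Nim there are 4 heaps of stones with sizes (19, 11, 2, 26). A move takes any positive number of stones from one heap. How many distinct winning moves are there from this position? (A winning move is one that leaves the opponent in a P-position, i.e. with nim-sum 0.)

0

Compute the nim-sum pairwise:
19 ^ 11 = 24
24 ^ 2 = 26
26 ^ 26 = 0
The nim-sum is already 0, so every move leaves a nonzero nim-sum — there are no winning moves.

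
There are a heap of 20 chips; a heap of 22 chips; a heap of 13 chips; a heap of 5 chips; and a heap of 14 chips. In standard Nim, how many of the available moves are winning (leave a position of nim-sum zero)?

Write each in binary and XOR column by column:
  10100  (20)
  10110  (22)
  01101  (13)
  00101  (5)
  01110  (14)
  -----
  00100  (4)
The overall nim-sum is X = 4. A heap of size p has a winning move iff p XOR X < p (reduce it to p XOR X).
  20: 20 XOR 4 = 16 < 20 — winning move (to 16).
  22: 22 XOR 4 = 18 < 22 — winning move (to 18).
  13: 13 XOR 4 = 9 < 13 — winning move (to 9).
  5: 5 XOR 4 = 1 < 5 — winning move (to 1).
  14: 14 XOR 4 = 10 < 14 — winning move (to 10).
That gives 5 winning moves.

5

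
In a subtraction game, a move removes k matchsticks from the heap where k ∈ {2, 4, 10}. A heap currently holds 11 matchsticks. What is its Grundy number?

2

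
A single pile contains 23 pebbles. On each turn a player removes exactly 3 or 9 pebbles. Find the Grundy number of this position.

Build the Grundy sequence with g(k) = mex{g(k−s) : s ∈ {3, 9}, s ≤ k}:
k:     0  1  2  3  4  5  6  7  8  9 10 11 12 13 14 15 16 17 18 19 20 21 22 23
g(k):  0  0  0  1  1  1  0  0  0  1  1  1  0  0  0  1  1  1  0  0  0  1  1  1
So g(23) = 1.

1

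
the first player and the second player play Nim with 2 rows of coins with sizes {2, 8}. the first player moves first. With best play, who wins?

the first player wins

Compute the nim-sum pairwise:
2 ⊕ 8 = 10
The nim-sum is 10 ≠ 0, so this is an N-position: the player to move can win; the first player has a winning move.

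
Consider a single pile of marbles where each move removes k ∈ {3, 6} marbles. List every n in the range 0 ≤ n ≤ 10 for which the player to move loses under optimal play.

0, 1, 2, 9, 10

Grundy values for subtraction set {3, 6}:
g(0) = mex{} = 0
g(1) = mex{} = 0
g(2) = mex{} = 0
g(3) = mex{0} = 1
g(4) = mex{0} = 1
g(5) = mex{0} = 1
g(6) = mex{0,1} = 2
g(7) = mex{0,1} = 2
g(8) = mex{0,1} = 2
g(9) = mex{1,2} = 0
g(10) = mex{1,2} = 0
The P-positions (g = 0) in 0..10 are 0, 1, 2, 9, 10.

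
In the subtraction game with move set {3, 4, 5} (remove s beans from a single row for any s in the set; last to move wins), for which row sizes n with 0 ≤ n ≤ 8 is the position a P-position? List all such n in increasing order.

0, 1, 2, 8

Build the Grundy sequence with g(k) = mex{g(k−s) : s ∈ {3, 4, 5}, s ≤ k}:
k:     0  1  2  3  4  5  6  7  8
g(k):  0  0  0  1  1  1  2  2  0
The P-positions (g = 0) in 0..8 are 0, 1, 2, 8.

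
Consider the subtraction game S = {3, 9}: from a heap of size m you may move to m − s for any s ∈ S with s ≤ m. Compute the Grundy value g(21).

Compute g(0), g(1), … for moves {3, 9}:
k:     0  1  2  3  4  5  6  7  8  9 10 11 12 13 14 15 16 17 18 19 20 21
g(k):  0  0  0  1  1  1  0  0  0  1  1  1  0  0  0  1  1  1  0  0  0  1
So g(21) = 1.

1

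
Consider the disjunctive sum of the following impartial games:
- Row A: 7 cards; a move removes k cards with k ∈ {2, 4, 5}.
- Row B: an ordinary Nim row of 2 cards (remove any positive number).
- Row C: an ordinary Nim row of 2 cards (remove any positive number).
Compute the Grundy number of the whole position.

0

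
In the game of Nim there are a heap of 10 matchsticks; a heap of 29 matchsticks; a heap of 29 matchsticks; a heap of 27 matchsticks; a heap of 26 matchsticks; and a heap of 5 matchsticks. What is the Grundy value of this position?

14

Compute the nim-sum pairwise:
10 ^ 29 = 23
23 ^ 29 = 10
10 ^ 27 = 17
17 ^ 26 = 11
11 ^ 5 = 14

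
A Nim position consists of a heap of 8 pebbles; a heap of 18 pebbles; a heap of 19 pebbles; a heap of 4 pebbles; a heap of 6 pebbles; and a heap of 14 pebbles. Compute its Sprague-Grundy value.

5

Compute the nim-sum pairwise:
8 XOR 18 = 26
26 XOR 19 = 9
9 XOR 4 = 13
13 XOR 6 = 11
11 XOR 14 = 5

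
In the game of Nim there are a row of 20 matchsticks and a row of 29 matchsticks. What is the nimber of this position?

9

Nim-sum: 20 ⊕ 29 = 9.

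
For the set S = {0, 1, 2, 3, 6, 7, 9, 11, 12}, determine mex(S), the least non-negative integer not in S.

4

The values 0, 1, 2, 3 are all present; 4 is the first non-negative integer missing from the set.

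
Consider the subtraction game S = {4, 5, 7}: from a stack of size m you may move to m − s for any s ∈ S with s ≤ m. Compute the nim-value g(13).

0

Compute g(0), g(1), … for moves {4, 5, 7}:
g(0) = mex{} = 0
g(1) = mex{} = 0
g(2) = mex{} = 0
g(3) = mex{} = 0
g(4) = mex{0} = 1
g(5) = mex{0} = 1
g(6) = mex{0} = 1
g(7) = mex{0} = 1
g(8) = mex{0,1} = 2
g(9) = mex{0,1} = 2
g(10) = mex{0,1} = 2
g(11) = mex{1} = 0
g(12) = mex{1,2} = 0
g(13) = mex{1,2} = 0
So g(13) = 0.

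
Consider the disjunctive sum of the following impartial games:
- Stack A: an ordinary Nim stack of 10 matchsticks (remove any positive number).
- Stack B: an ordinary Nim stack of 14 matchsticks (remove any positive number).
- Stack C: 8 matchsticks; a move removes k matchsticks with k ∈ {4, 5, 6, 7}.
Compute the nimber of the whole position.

6

Stack A is a plain Nim stack of size 10, so its Grundy value is 10.
Stack B is a plain Nim stack of size 14, so its Grundy value is 14.
Build the Grundy sequence for stack C with g(k) = mex{g(k−s) : s ∈ {4, 5, 6, 7}, s ≤ k}:
g(0) = mex{} = 0
g(1) = mex{} = 0
g(2) = mex{} = 0
g(3) = mex{} = 0
g(4) = mex{0} = 1
g(5) = mex{0} = 1
g(6) = mex{0} = 1
g(7) = mex{0} = 1
g(8) = mex{0,1} = 2
So g(8) = 2.
By the Sprague-Grundy theorem, the Grundy value of a sum of independent games is the XOR of the component values.
Combined value = 10 XOR 14 XOR 2 = 6.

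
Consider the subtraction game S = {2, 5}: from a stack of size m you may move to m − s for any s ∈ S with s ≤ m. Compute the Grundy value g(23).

Compute g(0), g(1), … for moves {2, 5}:
k:     0  1  2  3  4  5  6  7  8  9 10 11 12 13 14 15 16 17 18 19 20 21 22 23
g(k):  0  0  1  1  0  2  1  0  0  1  1  0  2  1  0  0  1  1  0  2  1  0  0  1
So g(23) = 1.

1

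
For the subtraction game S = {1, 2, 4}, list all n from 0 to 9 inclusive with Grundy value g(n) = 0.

Compute g(0), g(1), … for moves {1, 2, 4}:
g(0) = mex{} = 0
g(1) = mex{0} = 1
g(2) = mex{0,1} = 2
g(3) = mex{1,2} = 0
g(4) = mex{0,2} = 1
g(5) = mex{0,1} = 2
g(6) = mex{1,2} = 0
g(7) = mex{0,2} = 1
g(8) = mex{0,1} = 2
g(9) = mex{1,2} = 0
The P-positions (g = 0) in 0..9 are 0, 3, 6, 9.

0, 3, 6, 9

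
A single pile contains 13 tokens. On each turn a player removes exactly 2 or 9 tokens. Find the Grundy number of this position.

1

Compute g(0), g(1), … for moves {2, 9}:
g(0) = mex{} = 0
g(1) = mex{} = 0
g(2) = mex{0} = 1
g(3) = mex{0} = 1
g(4) = mex{1} = 0
g(5) = mex{1} = 0
g(6) = mex{0} = 1
g(7) = mex{0} = 1
g(8) = mex{1} = 0
g(9) = mex{0,1} = 2
g(10) = mex{0} = 1
g(11) = mex{1,2} = 0
g(12) = mex{1} = 0
g(13) = mex{0} = 1
So g(13) = 1.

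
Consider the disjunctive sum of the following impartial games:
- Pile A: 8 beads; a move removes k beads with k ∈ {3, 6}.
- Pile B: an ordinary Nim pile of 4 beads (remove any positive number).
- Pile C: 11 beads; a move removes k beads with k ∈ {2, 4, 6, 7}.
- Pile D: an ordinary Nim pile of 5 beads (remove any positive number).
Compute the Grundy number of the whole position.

Grundy values for pile A (subtraction set {3, 6}):
g(0) = mex{} = 0
g(1) = mex{} = 0
g(2) = mex{} = 0
g(3) = mex{0} = 1
g(4) = mex{0} = 1
g(5) = mex{0} = 1
g(6) = mex{0,1} = 2
g(7) = mex{0,1} = 2
g(8) = mex{0,1} = 2
So g(8) = 2.
Pile B is a plain Nim pile of size 4, so its Grundy value is 4.
Grundy values for pile C (subtraction set {2, 4, 6, 7}):
k:     0  1  2  3  4  5  6  7  8  9 10 11
g(k):  0  0  1  1  2  2  3  3  4  0  0  1
So g(11) = 1.
Pile D is a plain Nim pile of size 5, so its Grundy value is 5.
The value of a disjunctive sum is the nim-sum of the parts.
Combined value = 2 XOR 4 XOR 1 XOR 5 = 2.

2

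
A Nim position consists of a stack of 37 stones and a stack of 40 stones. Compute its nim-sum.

13

Compute the nim-sum pairwise:
37 XOR 40 = 13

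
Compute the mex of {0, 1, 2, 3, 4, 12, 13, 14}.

5

The values 0, 1, 2, 3, 4 are all present; 5 is the first non-negative integer missing from the set.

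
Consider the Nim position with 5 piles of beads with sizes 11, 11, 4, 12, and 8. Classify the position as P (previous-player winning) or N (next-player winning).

Nim-sum: 11 XOR 11 XOR 4 XOR 12 XOR 8 = 0.
The nim-sum is 0, so this is a P-position: the player to move is in a losing position under optimal play.

P-position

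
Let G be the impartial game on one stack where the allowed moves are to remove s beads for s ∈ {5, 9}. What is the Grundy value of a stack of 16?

0

Compute g(0), g(1), … for moves {5, 9}:
k:     0  1  2  3  4  5  6  7  8  9 10 11 12 13 14 15 16
g(k):  0  0  0  0  0  1  1  1  1  1  2  2  2  2  0  0  0
So g(16) = 0.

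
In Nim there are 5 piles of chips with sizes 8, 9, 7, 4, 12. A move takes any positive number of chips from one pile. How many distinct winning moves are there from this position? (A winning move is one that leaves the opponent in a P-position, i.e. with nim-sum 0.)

3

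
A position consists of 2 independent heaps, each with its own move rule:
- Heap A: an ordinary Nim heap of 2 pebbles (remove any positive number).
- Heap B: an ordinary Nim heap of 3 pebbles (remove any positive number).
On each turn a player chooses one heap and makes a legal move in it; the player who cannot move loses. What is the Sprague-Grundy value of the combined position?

Heap A is a plain Nim heap of size 2, so its Grundy value is 2.
Heap B is a plain Nim heap of size 3, so its Grundy value is 3.
The value of a disjunctive sum is the nim-sum of the parts.
Combined value = 2 XOR 3 = 1.

1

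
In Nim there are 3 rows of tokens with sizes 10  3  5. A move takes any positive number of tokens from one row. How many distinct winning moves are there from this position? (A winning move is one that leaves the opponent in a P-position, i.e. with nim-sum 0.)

1

Nim-sum: 10 XOR 3 XOR 5 = 12.
The overall nim-sum is X = 12. A row of size p has a winning move iff p XOR X < p (reduce it to p XOR X).
  10: 10 XOR 12 = 6 < 10 — winning move (to 6).
  3: 3 XOR 12 = 15 ≥ 3 — no move.
  5: 5 XOR 12 = 9 ≥ 5 — no move.
That gives 1 winning move.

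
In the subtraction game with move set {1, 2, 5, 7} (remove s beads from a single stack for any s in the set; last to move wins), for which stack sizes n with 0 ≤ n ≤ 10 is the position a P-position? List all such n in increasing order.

0, 3, 6, 9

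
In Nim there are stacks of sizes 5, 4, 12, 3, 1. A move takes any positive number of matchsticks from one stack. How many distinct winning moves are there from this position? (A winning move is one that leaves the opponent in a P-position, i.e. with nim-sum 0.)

1

Compute the nim-sum pairwise:
5 ^ 4 = 1
1 ^ 12 = 13
13 ^ 3 = 14
14 ^ 1 = 15
The overall nim-sum is X = 15. A stack of size p has a winning move iff p XOR X < p (reduce it to p XOR X).
  5: 5 XOR 15 = 10 ≥ 5 — no move.
  4: 4 XOR 15 = 11 ≥ 4 — no move.
  12: 12 XOR 15 = 3 < 12 — winning move (to 3).
  3: 3 XOR 15 = 12 ≥ 3 — no move.
  1: 1 XOR 15 = 14 ≥ 1 — no move.
That gives 1 winning move.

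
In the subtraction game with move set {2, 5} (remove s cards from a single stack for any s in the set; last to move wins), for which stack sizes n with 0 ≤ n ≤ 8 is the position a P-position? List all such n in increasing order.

0, 1, 4, 7, 8

Build the Grundy sequence with g(k) = mex{g(k−s) : s ∈ {2, 5}, s ≤ k}:
g(0) = mex{} = 0
g(1) = mex{} = 0
g(2) = mex{0} = 1
g(3) = mex{0} = 1
g(4) = mex{1} = 0
g(5) = mex{0,1} = 2
g(6) = mex{0} = 1
g(7) = mex{1,2} = 0
g(8) = mex{1} = 0
The P-positions (g = 0) in 0..8 are 0, 1, 4, 7, 8.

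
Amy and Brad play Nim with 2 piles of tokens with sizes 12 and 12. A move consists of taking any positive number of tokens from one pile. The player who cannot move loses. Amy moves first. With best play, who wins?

Brad wins

Write each in binary and XOR column by column:
  1100  (12)
  1100  (12)
  ----
  0000  (0)
The nim-sum is 0, so this is a P-position: the player to move is in a losing position under optimal play; Amy is about to move from it and so loses — Brad wins.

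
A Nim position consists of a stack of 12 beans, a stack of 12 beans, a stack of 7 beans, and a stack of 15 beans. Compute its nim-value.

8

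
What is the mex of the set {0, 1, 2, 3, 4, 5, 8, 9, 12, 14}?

6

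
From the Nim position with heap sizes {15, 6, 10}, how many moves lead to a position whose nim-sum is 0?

3

Nim-sum: 15 ^ 6 ^ 10 = 3.
The overall nim-sum is X = 3. A heap of size p has a winning move iff p XOR X < p (reduce it to p XOR X).
  15: 15 XOR 3 = 12 < 15 — winning move (to 12).
  6: 6 XOR 3 = 5 < 6 — winning move (to 5).
  10: 10 XOR 3 = 9 < 10 — winning move (to 9).
That gives 3 winning moves.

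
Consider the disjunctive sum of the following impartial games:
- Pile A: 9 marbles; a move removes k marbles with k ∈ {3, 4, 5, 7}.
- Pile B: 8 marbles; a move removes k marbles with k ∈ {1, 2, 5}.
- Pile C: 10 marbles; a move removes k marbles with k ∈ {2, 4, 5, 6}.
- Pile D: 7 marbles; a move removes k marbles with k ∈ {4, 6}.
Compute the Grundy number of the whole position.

1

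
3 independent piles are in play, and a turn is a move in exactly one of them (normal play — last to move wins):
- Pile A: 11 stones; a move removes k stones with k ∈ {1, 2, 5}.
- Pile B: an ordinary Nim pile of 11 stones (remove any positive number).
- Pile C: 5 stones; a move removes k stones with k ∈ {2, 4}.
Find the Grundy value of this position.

11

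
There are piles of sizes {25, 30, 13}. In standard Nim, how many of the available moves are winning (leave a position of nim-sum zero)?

Compute the nim-sum pairwise:
25 ^ 30 = 7
7 ^ 13 = 10
The overall nim-sum is X = 10. A pile of size p has a winning move iff p XOR X < p (reduce it to p XOR X).
  25: 25 XOR 10 = 19 < 25 — winning move (to 19).
  30: 30 XOR 10 = 20 < 30 — winning move (to 20).
  13: 13 XOR 10 = 7 < 13 — winning move (to 7).
That gives 3 winning moves.

3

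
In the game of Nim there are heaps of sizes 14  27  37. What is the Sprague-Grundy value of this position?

In binary:
  001110  (14)
  011011  (27)
  100101  (37)
  ------
  110000  (48)

48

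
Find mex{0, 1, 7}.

2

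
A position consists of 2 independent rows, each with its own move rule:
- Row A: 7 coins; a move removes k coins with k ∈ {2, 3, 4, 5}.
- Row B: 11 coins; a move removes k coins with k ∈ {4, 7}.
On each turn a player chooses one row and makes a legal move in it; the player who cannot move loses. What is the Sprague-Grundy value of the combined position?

For row A, compute g(0), g(1), … with moves {2, 3, 4, 5}:
k:     0  1  2  3  4  5  6  7
g(k):  0  0  1  1  2  2  3  0
So g(7) = 0.
For row B, compute g(0), g(1), … with moves {4, 7}:
k:     0  1  2  3  4  5  6  7  8  9 10 11
g(k):  0  0  0  0  1  1  1  1  2  2  2  0
So g(11) = 0.
The value of a disjunctive sum is the nim-sum of the parts.
Combined value = 0 ⊕ 0 = 0.

0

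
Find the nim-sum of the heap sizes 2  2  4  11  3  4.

8

Nim-sum: 2 ⊕ 2 ⊕ 4 ⊕ 11 ⊕ 3 ⊕ 4 = 8.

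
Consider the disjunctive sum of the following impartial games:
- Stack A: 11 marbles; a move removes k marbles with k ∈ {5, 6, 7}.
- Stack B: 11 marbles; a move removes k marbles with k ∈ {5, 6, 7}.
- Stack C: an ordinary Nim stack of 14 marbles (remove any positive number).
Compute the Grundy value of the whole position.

14

Grundy values for stack A (subtraction set {5, 6, 7}):
k:     0  1  2  3  4  5  6  7  8  9 10 11
g(k):  0  0  0  0  0  1  1  1  1  1  2  2
So g(11) = 2.
Build the Grundy sequence for stack B with g(k) = mex{g(k−s) : s ∈ {5, 6, 7}, s ≤ k}:
k:     0  1  2  3  4  5  6  7  8  9 10 11
g(k):  0  0  0  0  0  1  1  1  1  1  2  2
So g(11) = 2.
Stack C is a plain Nim stack of size 14, so its Grundy value is 14.
The value of a disjunctive sum is the nim-sum of the parts.
Combined value = 2 ⊕ 2 ⊕ 14 = 14.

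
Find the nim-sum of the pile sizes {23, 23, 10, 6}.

12

Nim-sum: 23 XOR 23 XOR 10 XOR 6 = 12.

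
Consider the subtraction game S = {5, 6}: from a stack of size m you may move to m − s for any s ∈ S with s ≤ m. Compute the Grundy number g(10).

Build the Grundy sequence with g(k) = mex{g(k−s) : s ∈ {5, 6}, s ≤ k}:
k:     0  1  2  3  4  5  6  7  8  9 10
g(k):  0  0  0  0  0  1  1  1  1  1  2
So g(10) = 2.

2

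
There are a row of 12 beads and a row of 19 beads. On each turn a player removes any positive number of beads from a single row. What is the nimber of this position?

Bitwise XOR of the heap sizes:
  01100  (12)
  10011  (19)
  -----
  11111  (31)

31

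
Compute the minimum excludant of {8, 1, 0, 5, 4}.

The values 0, 1 are all present; 2 is the first non-negative integer missing from the set.

2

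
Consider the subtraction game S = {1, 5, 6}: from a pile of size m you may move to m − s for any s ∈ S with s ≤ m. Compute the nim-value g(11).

0

Grundy values for subtraction set {1, 5, 6}:
g(0) = mex{} = 0
g(1) = mex{0} = 1
g(2) = mex{1} = 0
g(3) = mex{0} = 1
g(4) = mex{1} = 0
g(5) = mex{0} = 1
g(6) = mex{0,1} = 2
g(7) = mex{0,1,2} = 3
g(8) = mex{0,1,3} = 2
g(9) = mex{0,1,2} = 3
g(10) = mex{0,1,3} = 2
g(11) = mex{1,2} = 0
So g(11) = 0.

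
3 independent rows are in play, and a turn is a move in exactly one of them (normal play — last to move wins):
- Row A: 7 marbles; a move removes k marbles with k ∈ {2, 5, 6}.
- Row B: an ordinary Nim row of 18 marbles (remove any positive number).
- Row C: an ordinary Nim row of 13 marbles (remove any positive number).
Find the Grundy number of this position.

28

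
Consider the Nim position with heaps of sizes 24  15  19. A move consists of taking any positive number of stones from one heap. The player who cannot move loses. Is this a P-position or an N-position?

Compute the nim-sum pairwise:
24 ^ 15 = 23
23 ^ 19 = 4
The nim-sum is 4 ≠ 0, so this is an N-position: the player to move can win.

N-position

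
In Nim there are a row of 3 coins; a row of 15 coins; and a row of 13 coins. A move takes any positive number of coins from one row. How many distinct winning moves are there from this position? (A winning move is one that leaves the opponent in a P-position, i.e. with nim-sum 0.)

3

Nim-sum: 3 XOR 15 XOR 13 = 1.
The overall nim-sum is X = 1. A row of size p has a winning move iff p XOR X < p (reduce it to p XOR X).
  3: 3 XOR 1 = 2 < 3 — winning move (to 2).
  15: 15 XOR 1 = 14 < 15 — winning move (to 14).
  13: 13 XOR 1 = 12 < 13 — winning move (to 12).
That gives 3 winning moves.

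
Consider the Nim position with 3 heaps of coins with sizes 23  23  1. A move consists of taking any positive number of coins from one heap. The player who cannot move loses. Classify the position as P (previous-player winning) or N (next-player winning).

N-position

Nim-sum: 23 ⊕ 23 ⊕ 1 = 1.
The nim-sum is 1 ≠ 0, so this is an N-position: the player to move can win.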